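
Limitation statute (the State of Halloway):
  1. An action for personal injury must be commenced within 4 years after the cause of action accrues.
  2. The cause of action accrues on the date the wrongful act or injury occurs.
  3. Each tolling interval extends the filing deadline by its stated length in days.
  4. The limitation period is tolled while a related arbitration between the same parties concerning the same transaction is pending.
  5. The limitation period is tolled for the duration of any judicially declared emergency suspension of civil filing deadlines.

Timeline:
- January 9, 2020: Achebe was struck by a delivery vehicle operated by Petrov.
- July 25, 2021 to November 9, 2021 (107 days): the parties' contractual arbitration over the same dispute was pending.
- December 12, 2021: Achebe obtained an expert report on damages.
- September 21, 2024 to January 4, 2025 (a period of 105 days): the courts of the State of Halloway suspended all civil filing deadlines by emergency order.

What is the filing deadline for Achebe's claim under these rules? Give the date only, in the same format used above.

The claim accrued on January 9, 2020, when the wrongful act occurred.
The untolled deadline — 4 years after January 9, 2020 — is January 9, 2024.
Because the pending related arbitration ran from July 25, 2021 to November 9, 2021, the deadline is extended by 107 days to April 25, 2024.
The emergency suspension of filing deadlines from September 21, 2024 to January 4, 2025 began after the period had already run on April 25, 2024, so it has no tolling effect.
Nothing else in the chronology tolls or restarts the period.

April 25, 2024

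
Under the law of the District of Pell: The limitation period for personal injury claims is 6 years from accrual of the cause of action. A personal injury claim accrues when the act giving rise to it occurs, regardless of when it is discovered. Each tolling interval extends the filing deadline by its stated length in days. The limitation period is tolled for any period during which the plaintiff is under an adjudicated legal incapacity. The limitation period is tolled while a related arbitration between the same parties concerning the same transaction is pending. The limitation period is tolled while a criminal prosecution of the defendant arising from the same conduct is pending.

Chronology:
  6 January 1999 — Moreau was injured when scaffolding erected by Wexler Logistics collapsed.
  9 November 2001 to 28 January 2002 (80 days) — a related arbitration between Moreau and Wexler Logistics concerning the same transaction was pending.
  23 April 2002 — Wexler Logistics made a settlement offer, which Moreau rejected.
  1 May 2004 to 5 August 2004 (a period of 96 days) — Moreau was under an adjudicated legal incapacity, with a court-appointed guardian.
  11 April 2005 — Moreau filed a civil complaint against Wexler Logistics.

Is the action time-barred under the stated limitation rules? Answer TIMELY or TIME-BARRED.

TIMELY

The limitation period began to run on 6 January 1999.
The untolled deadline — 6 years after 6 January 1999 — is 6 January 2005.
The pending related arbitration from 9 November 2001 to 28 January 2002 tolled the period for 80 days, extending the deadline to 27 March 2005.
The plaintiff's legal incapacity from 1 May 2004 to 5 August 2004 tolled the period for 96 days, extending the deadline to 1 July 2005.
Nothing else in the chronology tolls or restarts the period.
The 11 April 2005 filing precedes the 1 July 2005 deadline; the claim is timely.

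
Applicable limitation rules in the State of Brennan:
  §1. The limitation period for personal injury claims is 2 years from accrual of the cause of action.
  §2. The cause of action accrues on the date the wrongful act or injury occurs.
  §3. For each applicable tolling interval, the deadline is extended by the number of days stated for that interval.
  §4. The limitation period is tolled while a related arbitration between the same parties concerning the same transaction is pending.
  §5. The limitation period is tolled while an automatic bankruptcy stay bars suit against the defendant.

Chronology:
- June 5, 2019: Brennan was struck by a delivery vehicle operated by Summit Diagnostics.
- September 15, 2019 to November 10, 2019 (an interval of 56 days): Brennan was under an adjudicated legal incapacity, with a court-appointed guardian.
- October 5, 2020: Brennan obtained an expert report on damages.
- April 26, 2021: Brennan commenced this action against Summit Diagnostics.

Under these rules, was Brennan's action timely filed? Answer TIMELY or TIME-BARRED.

The claim accrued on June 5, 2019, when the wrongful act occurred.
Adding the 2 years base period to June 5, 2019 gives a deadline of June 5, 2021, before any tolling.
Although the plaintiff's incapacity ran from September 15, 2019 to November 10, 2019, the stated rules do not make that a tolling event, so it is disregarded.
The other events in the timeline have no effect on the limitation period under the stated rules.
Brennan filed on April 26, 2021, before the June 5, 2021 deadline, so the action is timely.

TIMELY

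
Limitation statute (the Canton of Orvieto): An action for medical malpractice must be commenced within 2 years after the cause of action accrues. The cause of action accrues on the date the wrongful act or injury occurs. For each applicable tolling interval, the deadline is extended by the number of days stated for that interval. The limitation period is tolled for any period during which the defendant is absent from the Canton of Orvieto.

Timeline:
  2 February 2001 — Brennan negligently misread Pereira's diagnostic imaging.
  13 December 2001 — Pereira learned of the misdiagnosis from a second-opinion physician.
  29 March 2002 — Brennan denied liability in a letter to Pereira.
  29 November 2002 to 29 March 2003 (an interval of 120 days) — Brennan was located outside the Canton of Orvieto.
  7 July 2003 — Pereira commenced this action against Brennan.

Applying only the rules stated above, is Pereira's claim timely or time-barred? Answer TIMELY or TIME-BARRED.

TIME-BARRED

Because the rule ties accrual to occurrence, the claim accrued on 2 February 2001, not on the 13 December 2001 discovery date.
2 years from 2 February 2001 is 2 February 2003.
The defendant's absence from the jurisdiction from 29 November 2002 to 29 March 2003 tolled the period for 120 days, extending the deadline to 2 June 2003.
The other events in the timeline have no effect on the limitation period under the stated rules.
Pereira filed on 7 July 2003, after the 2 June 2003 deadline, so the action is time-barred.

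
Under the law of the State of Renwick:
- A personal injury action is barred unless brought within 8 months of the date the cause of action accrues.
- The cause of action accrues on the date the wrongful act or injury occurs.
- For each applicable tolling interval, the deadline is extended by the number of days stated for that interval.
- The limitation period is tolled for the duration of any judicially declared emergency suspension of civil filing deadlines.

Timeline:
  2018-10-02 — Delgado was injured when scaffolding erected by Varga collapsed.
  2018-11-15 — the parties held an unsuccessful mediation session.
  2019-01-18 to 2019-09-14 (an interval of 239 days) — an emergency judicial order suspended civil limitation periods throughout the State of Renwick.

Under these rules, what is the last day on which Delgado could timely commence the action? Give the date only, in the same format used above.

The cause of action accrued on 2018-10-02, the date of the act.
Adding the 8 months base period to 2018-10-02 gives a deadline of 2019-06-02, before any tolling.
The period was tolled for 239 days by the emergency suspension of filing deadlines (2019-01-18 to 2019-09-14), pushing the deadline to 2020-01-27.
The other events in the timeline have no effect on the limitation period under the stated rules.

2020-01-27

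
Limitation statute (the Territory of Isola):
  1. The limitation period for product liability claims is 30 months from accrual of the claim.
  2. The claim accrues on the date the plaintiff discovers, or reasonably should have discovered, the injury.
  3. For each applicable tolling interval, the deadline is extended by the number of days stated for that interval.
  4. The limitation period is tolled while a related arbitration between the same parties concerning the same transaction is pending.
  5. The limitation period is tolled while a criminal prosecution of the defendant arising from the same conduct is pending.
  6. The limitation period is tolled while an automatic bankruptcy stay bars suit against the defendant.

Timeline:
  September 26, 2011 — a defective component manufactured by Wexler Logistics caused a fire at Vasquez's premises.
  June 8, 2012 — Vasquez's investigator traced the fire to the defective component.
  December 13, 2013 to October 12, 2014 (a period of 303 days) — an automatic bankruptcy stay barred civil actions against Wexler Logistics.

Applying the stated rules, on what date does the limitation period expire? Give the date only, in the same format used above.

Accrual is tied to discovery, so the period began on June 8, 2012 rather than on September 26, 2011 when the act occurred.
The untolled deadline — 30 months after June 8, 2012 — is December 8, 2014.
The period was tolled for 303 days by the automatic bankruptcy stay (December 13, 2013 to October 12, 2014), pushing the deadline to October 7, 2015.

October 7, 2015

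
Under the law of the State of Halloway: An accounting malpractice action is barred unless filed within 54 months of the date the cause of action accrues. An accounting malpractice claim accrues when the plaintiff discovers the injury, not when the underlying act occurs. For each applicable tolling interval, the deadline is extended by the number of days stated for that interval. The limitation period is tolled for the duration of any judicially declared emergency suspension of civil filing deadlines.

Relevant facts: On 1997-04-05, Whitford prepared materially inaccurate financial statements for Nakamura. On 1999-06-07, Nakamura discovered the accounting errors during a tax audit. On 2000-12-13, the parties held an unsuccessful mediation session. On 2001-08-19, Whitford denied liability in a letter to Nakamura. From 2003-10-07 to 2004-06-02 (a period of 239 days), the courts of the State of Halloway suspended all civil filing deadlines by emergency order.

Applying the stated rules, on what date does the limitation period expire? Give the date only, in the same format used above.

The claim did not accrue until Nakamura discovered the injury on 1999-06-07; the 1997-04-05 act date does not start the clock under the stated rule.
Adding the 54 months base period to 1999-06-07 gives a deadline of 2003-12-07, before any tolling.
The period was tolled for 239 days by the emergency suspension of filing deadlines (2003-10-07 to 2004-06-02), pushing the deadline to 2004-08-02.
None of the other events listed affects the running of the period under the stated rules.

2004-08-02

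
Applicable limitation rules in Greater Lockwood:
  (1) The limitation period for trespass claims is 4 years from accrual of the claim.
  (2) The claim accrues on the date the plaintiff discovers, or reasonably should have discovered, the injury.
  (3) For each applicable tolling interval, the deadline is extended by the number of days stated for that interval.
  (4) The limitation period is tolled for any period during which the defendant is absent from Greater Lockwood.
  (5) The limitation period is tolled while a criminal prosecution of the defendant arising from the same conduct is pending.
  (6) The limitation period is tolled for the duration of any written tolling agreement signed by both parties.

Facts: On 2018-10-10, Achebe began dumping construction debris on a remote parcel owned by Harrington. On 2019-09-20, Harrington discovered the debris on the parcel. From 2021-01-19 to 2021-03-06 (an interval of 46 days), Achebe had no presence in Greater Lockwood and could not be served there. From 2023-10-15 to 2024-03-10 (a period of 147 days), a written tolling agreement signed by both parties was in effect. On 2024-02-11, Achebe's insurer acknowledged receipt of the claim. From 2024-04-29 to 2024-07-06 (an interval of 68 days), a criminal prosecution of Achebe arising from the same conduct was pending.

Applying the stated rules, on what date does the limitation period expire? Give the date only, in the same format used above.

The claim did not accrue until Harrington discovered the injury on 2019-09-20; the 2018-10-10 act date does not start the clock under the stated rule.
The untolled deadline — 4 years after 2019-09-20 — is 2023-09-20.
The defendant's absence from the jurisdiction from 2021-01-19 to 2021-03-06 tolled the period for 46 days, extending the deadline to 2023-11-05.
The written tolling agreement from 2023-10-15 to 2024-03-10 tolled the period for 147 days, extending the deadline to 2024-03-31.
By the time the pending criminal prosecution began on 2024-04-29, the limitation period had already expired on 2024-03-31; that interval cannot revive it.
None of the other events listed affects the running of the period under the stated rules.

2024-03-31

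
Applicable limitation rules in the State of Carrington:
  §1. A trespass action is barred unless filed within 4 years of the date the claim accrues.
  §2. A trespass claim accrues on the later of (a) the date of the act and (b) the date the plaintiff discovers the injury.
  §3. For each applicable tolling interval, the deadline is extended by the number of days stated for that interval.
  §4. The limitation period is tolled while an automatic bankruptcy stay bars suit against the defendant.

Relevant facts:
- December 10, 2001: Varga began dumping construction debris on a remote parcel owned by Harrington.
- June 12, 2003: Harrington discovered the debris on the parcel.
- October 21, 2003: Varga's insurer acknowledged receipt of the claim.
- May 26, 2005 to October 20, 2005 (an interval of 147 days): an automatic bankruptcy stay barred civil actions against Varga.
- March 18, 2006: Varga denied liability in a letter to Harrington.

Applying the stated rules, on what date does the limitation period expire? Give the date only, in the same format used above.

Because discovery on June 12, 2003 post-dates the December 10, 2001 act, accrual under the later-of rule falls on June 12, 2003.
Adding the 4 years base period to June 12, 2003 gives a deadline of June 12, 2007, before any tolling.
Because the automatic bankruptcy stay ran from May 26, 2005 to October 20, 2005, the deadline is extended by 147 days to November 6, 2007.
None of the other events listed affects the running of the period under the stated rules.

November 6, 2007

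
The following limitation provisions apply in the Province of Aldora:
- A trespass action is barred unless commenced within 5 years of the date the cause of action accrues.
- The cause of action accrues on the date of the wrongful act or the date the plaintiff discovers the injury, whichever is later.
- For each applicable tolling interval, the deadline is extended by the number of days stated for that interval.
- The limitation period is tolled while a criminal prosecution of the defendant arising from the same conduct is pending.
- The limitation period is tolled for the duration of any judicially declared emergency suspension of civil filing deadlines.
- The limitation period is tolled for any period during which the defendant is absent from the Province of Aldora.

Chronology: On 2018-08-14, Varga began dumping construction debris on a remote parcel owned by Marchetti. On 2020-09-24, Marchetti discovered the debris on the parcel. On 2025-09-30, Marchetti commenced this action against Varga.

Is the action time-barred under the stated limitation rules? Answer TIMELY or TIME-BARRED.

Taking the later of the act (2018-08-14) and discovery (2020-09-24), the claim accrued on 2020-09-24.
5 years from 2020-09-24 is 2025-09-24.
Marchetti filed on 2025-09-30, after the 2025-09-24 deadline, so the action is time-barred.

TIME-BARRED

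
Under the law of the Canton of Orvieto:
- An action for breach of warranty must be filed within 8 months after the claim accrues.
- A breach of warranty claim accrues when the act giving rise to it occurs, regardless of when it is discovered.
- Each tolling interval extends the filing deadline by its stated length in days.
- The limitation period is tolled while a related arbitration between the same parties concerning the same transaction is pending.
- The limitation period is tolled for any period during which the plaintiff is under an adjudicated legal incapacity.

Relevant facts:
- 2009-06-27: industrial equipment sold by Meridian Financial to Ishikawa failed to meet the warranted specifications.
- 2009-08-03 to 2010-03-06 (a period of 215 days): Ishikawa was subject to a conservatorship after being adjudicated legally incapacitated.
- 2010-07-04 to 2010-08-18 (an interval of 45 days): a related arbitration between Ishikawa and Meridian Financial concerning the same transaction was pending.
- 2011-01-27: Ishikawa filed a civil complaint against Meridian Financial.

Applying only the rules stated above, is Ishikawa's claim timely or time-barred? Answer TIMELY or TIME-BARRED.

The limitation period began to run on 2009-06-27.
8 months from 2009-06-27 is 2010-02-27.
Because the plaintiff's legal incapacity ran from 2009-08-03 to 2010-03-06, the deadline is extended by 215 days to 2010-09-30.
Because the pending related arbitration ran from 2010-07-04 to 2010-08-18, the deadline is extended by 45 days to 2010-11-14.
Filing on 2011-01-27 missed the 2010-11-14 deadline — the action is time-barred.

TIME-BARRED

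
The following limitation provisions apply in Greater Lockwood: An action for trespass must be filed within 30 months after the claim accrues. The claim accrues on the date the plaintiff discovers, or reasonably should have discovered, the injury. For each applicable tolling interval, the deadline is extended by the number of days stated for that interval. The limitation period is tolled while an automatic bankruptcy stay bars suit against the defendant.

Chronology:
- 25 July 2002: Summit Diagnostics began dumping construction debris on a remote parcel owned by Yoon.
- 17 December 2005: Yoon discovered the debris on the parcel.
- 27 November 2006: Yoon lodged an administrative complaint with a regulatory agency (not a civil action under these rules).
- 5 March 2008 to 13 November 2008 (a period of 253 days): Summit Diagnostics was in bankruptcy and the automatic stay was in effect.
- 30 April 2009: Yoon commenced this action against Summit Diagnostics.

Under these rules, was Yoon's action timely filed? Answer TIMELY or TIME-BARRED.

Accrual is tied to discovery, so the period began on 17 December 2005 rather than on 25 July 2002 when the act occurred.
Adding the 30 months base period to 17 December 2005 gives a deadline of 17 June 2008, before any tolling.
Because the automatic bankruptcy stay ran from 5 March 2008 to 13 November 2008, the deadline is extended by 253 days to 25 February 2009.
Nothing else in the chronology tolls or restarts the period.
The 30 April 2009 filing falls after the 25 February 2009 deadline; the claim is time-barred.

TIME-BARRED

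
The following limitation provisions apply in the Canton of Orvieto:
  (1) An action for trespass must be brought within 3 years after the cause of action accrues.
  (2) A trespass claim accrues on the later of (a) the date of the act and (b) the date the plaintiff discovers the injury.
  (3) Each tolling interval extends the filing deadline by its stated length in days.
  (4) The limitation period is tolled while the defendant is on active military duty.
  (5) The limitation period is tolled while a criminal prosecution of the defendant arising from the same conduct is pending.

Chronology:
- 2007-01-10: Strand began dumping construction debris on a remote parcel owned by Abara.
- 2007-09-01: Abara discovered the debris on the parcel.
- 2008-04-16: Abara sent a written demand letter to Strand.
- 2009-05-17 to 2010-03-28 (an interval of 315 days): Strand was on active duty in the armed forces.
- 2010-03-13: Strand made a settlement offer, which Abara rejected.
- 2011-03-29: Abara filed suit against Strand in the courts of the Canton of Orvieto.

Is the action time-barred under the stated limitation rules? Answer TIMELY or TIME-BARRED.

TIMELY

Taking the later of the act (2007-01-10) and discovery (2007-09-01), the claim accrued on 2007-09-01.
Adding the 3 years base period to 2007-09-01 gives a deadline of 2010-09-01, before any tolling.
The defendant's active military service from 2009-05-17 to 2010-03-28 tolled the period for 315 days, extending the deadline to 2011-07-13.
Nothing else in the chronology tolls or restarts the period.
The 2011-03-29 filing precedes the 2011-07-13 deadline; the claim is timely.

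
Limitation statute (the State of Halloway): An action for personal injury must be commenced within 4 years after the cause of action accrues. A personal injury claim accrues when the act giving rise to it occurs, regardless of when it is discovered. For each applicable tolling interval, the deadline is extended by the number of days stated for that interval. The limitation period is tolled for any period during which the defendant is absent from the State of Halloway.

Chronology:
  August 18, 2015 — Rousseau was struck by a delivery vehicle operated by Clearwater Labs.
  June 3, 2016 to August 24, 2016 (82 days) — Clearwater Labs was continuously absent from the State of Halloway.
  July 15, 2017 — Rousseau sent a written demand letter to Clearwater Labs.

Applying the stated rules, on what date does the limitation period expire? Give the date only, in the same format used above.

November 8, 2019

The limitation period began to run on August 18, 2015.
4 years from August 18, 2015 is August 18, 2019.
The period was tolled for 82 days by the defendant's absence from the jurisdiction (June 3, 2016 to August 24, 2016), pushing the deadline to November 8, 2019.
None of the other events listed affects the running of the period under the stated rules.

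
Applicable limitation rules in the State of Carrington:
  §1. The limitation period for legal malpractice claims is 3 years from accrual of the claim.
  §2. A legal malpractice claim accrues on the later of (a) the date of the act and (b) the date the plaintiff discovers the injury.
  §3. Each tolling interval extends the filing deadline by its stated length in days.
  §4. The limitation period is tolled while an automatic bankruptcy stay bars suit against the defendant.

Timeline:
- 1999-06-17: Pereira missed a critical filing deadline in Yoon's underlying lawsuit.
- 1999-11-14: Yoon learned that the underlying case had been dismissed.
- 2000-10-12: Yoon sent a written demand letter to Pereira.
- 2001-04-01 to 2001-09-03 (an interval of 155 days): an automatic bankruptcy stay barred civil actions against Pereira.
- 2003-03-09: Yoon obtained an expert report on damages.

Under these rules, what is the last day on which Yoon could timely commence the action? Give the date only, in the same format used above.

2003-04-18

The claim accrued on 1999-11-14 — the later of the 1999-06-17 act and the 1999-11-14 discovery.
Adding the 3 years base period to 1999-11-14 gives a deadline of 2002-11-14, before any tolling.
Because the automatic bankruptcy stay ran from 2001-04-01 to 2001-09-03, the deadline is extended by 155 days to 2003-04-18.
Nothing else in the chronology tolls or restarts the period.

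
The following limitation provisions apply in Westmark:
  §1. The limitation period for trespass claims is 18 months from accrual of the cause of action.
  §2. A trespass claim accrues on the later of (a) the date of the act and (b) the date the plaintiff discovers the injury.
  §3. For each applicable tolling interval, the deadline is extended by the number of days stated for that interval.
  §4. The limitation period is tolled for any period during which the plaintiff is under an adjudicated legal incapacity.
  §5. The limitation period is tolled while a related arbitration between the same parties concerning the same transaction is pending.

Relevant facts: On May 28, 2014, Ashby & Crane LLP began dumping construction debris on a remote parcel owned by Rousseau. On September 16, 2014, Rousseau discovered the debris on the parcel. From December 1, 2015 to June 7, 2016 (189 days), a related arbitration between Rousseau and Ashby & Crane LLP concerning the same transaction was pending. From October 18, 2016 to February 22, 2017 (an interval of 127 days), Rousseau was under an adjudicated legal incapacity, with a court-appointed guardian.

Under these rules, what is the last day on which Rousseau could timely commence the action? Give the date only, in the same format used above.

September 21, 2016

Because discovery on September 16, 2014 post-dates the May 28, 2014 act, accrual under the later-of rule falls on September 16, 2014.
The untolled deadline — 18 months after September 16, 2014 — is March 16, 2016.
Because the pending related arbitration ran from December 1, 2015 to June 7, 2016, the deadline is extended by 189 days to September 21, 2016.
The plaintiff's legal incapacity starting October 18, 2016 came too late — the period had run on September 21, 2016 — and so does not extend the deadline.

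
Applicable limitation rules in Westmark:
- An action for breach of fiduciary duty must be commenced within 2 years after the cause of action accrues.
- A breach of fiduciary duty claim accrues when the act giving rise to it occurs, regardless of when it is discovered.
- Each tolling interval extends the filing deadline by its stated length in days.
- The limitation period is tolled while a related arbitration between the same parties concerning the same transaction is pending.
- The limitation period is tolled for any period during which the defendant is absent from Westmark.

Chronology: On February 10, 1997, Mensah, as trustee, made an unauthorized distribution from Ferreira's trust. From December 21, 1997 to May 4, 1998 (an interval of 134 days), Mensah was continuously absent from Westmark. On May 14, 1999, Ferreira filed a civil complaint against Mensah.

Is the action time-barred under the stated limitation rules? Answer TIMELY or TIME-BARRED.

The claim accrued on February 10, 1997, when the wrongful act occurred.
Adding the 2 years base period to February 10, 1997 gives a deadline of February 10, 1999, before any tolling.
The period was tolled for 134 days by the defendant's absence from the jurisdiction (December 21, 1997 to May 4, 1998), pushing the deadline to June 24, 1999.
The May 14, 1999 filing precedes the June 24, 1999 deadline; the claim is timely.

TIMELY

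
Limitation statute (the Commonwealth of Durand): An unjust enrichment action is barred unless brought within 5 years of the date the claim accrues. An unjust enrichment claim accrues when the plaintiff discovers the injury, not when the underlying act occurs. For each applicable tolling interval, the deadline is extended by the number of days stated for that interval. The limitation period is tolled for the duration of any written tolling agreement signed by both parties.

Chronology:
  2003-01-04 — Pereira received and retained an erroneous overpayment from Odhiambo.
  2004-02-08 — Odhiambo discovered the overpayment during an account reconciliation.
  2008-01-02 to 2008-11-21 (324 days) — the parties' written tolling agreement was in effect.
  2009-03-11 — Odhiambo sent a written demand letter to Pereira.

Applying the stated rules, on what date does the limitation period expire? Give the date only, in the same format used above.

Under the discovery rule, the claim accrued on 2004-02-08, when Odhiambo discovered the injury — not on the 2003-01-04 date of the underlying act.
The untolled deadline — 5 years after 2004-02-08 — is 2009-02-08.
The written tolling agreement from 2008-01-02 to 2008-11-21 tolled the period for 324 days, extending the deadline to 2009-12-29.
Nothing else in the chronology tolls or restarts the period.

2009-12-29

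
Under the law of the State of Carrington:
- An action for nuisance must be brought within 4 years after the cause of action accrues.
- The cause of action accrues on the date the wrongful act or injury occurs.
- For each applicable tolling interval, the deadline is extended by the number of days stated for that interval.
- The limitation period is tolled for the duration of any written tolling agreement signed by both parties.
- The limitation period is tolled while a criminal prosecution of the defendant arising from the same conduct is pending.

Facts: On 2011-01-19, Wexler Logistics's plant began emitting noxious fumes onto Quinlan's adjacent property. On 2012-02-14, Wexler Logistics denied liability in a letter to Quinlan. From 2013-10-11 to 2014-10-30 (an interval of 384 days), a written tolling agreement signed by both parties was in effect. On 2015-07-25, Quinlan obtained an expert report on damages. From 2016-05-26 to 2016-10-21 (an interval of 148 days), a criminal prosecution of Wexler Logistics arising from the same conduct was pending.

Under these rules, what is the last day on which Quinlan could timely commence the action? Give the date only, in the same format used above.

2016-02-07

The cause of action accrued on 2011-01-19, the date of the act.
4 years from 2011-01-19 is 2015-01-19.
The written tolling agreement from 2013-10-11 to 2014-10-30 tolled the period for 384 days, extending the deadline to 2016-02-07.
By the time the pending criminal prosecution began on 2016-05-26, the limitation period had already expired on 2016-02-07; that interval cannot revive it.
None of the other events listed affects the running of the period under the stated rules.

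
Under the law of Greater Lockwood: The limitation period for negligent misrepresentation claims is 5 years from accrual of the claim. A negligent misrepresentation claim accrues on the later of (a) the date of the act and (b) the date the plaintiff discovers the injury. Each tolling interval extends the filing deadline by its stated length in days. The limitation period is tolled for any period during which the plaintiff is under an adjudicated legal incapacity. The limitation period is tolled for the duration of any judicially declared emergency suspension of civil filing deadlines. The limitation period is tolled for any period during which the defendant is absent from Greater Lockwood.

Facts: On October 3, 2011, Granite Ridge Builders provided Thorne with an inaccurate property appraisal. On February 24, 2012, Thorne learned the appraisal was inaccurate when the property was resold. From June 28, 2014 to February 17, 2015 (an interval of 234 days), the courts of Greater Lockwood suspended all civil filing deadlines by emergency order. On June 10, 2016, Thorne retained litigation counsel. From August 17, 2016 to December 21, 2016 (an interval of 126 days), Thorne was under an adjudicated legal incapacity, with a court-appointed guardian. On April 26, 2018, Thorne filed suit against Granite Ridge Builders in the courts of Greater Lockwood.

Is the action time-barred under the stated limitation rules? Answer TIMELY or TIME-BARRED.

TIME-BARRED

The claim accrued on February 24, 2012 — the later of the October 3, 2011 act and the February 24, 2012 discovery.
The untolled deadline — 5 years after February 24, 2012 — is February 24, 2017.
Because the emergency suspension of filing deadlines ran from June 28, 2014 to February 17, 2015, the deadline is extended by 234 days to October 16, 2017.
Because the plaintiff's legal incapacity ran from August 17, 2016 to December 21, 2016, the deadline is extended by 126 days to February 19, 2018.
None of the other events listed affects the running of the period under the stated rules.
Thorne filed on April 26, 2018, after the February 19, 2018 deadline, so the action is time-barred.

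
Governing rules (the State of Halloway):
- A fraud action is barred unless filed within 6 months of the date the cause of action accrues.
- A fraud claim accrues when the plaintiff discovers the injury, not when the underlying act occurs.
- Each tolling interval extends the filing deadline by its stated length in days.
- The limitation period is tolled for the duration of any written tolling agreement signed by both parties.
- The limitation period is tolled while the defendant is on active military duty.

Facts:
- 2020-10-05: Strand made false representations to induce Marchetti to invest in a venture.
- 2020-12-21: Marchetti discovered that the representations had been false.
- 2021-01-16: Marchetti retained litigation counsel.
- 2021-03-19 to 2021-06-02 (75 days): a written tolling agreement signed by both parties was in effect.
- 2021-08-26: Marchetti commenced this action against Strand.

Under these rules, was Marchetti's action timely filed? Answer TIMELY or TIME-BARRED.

Accrual is tied to discovery, so the period began on 2020-12-21 rather than on 2020-10-05 when the act occurred.
6 months from 2020-12-21 is 2021-06-21.
Because the written tolling agreement ran from 2021-03-19 to 2021-06-02, the deadline is extended by 75 days to 2021-09-04.
Nothing else in the chronology tolls or restarts the period.
Marchetti filed on 2021-08-26, before the 2021-09-04 deadline, so the action is timely.

TIMELY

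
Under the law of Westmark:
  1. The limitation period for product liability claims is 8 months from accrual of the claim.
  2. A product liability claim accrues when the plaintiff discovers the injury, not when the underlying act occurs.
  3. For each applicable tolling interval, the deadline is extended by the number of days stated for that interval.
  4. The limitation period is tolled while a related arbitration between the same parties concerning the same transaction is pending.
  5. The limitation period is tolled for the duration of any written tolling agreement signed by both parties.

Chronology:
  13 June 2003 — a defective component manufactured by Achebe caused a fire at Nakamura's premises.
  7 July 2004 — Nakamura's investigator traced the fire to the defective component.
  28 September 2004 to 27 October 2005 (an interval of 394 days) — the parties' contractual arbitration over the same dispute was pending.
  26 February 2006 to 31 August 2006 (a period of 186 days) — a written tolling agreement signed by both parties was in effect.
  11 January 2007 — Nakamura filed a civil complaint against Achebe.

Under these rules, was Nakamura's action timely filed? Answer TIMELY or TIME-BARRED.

The claim did not accrue until Nakamura discovered the injury on 7 July 2004; the 13 June 2003 act date does not start the clock under the stated rule.
8 months from 7 July 2004 is 7 March 2005.
The pending related arbitration from 28 September 2004 to 27 October 2005 tolled the period for 394 days, extending the deadline to 5 April 2006.
The period was tolled for 186 days by the written tolling agreement (26 February 2006 to 31 August 2006), pushing the deadline to 8 October 2006.
The 11 January 2007 filing falls after the 8 October 2006 deadline; the claim is time-barred.

TIME-BARRED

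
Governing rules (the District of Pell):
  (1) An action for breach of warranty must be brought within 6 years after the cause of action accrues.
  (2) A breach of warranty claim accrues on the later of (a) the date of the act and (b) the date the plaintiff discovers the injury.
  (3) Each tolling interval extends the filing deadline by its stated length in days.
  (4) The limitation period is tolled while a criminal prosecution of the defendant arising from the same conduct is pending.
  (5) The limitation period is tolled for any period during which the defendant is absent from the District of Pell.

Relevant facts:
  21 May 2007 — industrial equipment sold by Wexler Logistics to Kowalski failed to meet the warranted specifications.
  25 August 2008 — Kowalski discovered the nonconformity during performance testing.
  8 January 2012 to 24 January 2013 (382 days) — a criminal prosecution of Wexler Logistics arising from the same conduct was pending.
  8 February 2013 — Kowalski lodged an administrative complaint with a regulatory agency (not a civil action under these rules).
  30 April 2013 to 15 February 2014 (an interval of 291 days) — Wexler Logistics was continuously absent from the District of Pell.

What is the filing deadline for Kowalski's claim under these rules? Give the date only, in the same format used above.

28 June 2016

Because discovery on 25 August 2008 post-dates the 21 May 2007 act, accrual under the later-of rule falls on 25 August 2008.
The untolled deadline — 6 years after 25 August 2008 — is 25 August 2014.
Because the pending criminal prosecution ran from 8 January 2012 to 24 January 2013, the deadline is extended by 382 days to 11 September 2015.
The period was tolled for 291 days by the defendant's absence from the jurisdiction (30 April 2013 to 15 February 2014), pushing the deadline to 28 June 2016.
None of the other events listed affects the running of the period under the stated rules.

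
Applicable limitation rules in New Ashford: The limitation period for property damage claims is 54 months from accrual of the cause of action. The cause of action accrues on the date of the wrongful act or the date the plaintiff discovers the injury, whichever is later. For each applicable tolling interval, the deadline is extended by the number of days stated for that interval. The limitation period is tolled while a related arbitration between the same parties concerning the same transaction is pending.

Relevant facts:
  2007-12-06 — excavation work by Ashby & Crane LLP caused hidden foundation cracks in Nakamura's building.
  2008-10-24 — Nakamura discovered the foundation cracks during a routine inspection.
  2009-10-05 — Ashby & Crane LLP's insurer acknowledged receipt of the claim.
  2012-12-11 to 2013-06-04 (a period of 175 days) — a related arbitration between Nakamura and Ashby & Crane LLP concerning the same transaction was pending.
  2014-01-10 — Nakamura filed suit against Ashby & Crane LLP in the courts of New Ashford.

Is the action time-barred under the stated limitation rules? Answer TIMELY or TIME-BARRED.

Because discovery on 2008-10-24 post-dates the 2007-12-06 act, accrual under the later-of rule falls on 2008-10-24.
54 months from 2008-10-24 is 2013-04-24.
The pending related arbitration from 2012-12-11 to 2013-06-04 tolled the period for 175 days, extending the deadline to 2013-10-16.
The other events in the timeline have no effect on the limitation period under the stated rules.
Filing on 2014-01-10 missed the 2013-10-16 deadline — the action is time-barred.

TIME-BARRED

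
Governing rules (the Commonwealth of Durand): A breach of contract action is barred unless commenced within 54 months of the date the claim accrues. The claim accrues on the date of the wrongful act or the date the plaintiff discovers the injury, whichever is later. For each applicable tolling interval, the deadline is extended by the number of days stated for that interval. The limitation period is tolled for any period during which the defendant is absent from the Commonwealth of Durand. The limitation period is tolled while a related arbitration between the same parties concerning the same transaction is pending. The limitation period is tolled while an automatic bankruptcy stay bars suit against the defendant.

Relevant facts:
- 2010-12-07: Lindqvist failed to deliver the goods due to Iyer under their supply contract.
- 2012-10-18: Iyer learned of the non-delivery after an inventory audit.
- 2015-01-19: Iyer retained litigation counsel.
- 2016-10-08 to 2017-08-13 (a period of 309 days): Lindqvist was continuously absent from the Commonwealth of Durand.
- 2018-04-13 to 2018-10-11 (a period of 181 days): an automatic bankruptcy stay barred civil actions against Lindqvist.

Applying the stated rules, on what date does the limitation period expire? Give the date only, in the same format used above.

The claim accrued on 2012-10-18 — the later of the 2010-12-07 act and the 2012-10-18 discovery.
Adding the 54 months base period to 2012-10-18 gives a deadline of 2017-04-18, before any tolling.
Because the defendant's absence from the jurisdiction ran from 2016-10-08 to 2017-08-13, the deadline is extended by 309 days to 2018-02-21.
The automatic bankruptcy stay from 2018-04-13 to 2018-10-11 began after the period had already run on 2018-02-21, so it has no tolling effect.
Nothing else in the chronology tolls or restarts the period.

2018-02-21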